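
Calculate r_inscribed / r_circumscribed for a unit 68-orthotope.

r_in / r_out = (1/2) / (1√68/2) = 1/√68 ≈ 0.121268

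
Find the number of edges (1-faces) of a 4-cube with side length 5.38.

Choose 1 of 4 axes to span the face (C(4,1) = 4 ways), then fix each of the remaining 3 coordinates at one of its two extreme values (2^3 = 8 ways): 4·8 = 32.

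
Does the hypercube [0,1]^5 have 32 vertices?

True. The 5-cube has 2^5 = 32 vertices.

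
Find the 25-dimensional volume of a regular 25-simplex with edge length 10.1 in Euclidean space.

V_25 = √(26) · 10.1^25 / (25! · 2^(25/2)) ≈ 0.00072778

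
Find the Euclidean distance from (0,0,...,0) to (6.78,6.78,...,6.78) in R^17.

Diagonal = √17 · 6.78 ≈ 27.9547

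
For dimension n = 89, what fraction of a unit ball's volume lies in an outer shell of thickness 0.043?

1 - (1-0.043)^89 ≈ 0.979994 ≈ 98.00%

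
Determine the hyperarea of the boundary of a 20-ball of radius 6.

The surface area of an n-ball is 2π^(n/2) r^(n-1) / Γ(n/2). For n=20, r=6: 117546246144·π^10/35 ≈ 3.14514e+14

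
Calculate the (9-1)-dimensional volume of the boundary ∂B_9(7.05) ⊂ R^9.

S = n·V_n(r)/r = 9·V_9(7.05)/7.05 (volume-to-surface relation), giving 1.81165e+08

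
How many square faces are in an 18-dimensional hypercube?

Number of 2-faces = C(18,2) · 2^(18-2) = 153 · 65536 = 10027008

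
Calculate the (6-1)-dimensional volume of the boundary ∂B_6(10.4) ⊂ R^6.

S = n·V_n(r)/r = 6·V_6(10.4)/10.4 (volume-to-surface relation), giving 3.77239e+06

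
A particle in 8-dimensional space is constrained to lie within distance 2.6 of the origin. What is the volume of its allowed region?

Volume = π^{8/2}·(2.6)^8/Γ(5) ≈ 8475.69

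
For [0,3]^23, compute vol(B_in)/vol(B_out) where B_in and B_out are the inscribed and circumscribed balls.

V_in/V_out = n^(-n/2) = 23^(-23/2) ≈ 2.18842e-16.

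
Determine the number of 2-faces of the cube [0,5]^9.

An n-cube has C(n,k)·2^(n-k) k-faces. Here C(9,2)·2^7 = 36·128 = 4608.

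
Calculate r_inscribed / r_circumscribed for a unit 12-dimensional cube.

For an n-cube of any side s, the inradius is s/2 and the circumradius is s√n/2, so the ratio is 1/√12 ≈ 0.288675.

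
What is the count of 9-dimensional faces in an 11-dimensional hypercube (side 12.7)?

Number of 9-faces = C(11,9) · 2^(11-9) = 55 · 4 = 220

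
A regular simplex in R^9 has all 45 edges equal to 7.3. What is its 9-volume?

V = (7.3^9 / 9!) · √((9+1) / 2^9) ≈ 22.6729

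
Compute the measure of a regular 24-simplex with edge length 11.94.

For a regular n-simplex with edge a, V = (a^n / n!)·√((n+1)/2^n). With a=11.94, n=24: V ≈ 0.138678.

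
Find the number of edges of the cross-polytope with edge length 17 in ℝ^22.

Number of 1-faces = 2^(1+1) · C(22,1+1) = 4 · 231 = 924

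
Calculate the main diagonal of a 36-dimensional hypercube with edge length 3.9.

Diagonal = √36 · 3.9 = 23.4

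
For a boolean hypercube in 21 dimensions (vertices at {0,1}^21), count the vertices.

The 21-cube has 2^21 = 2097152 vertices.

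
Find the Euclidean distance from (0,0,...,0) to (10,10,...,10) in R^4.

||(10,10,...,10)|| = √(4)·10 = 20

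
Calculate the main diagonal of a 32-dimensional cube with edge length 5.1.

d = √(5.1² + 5.1² + ... + 5.1²) [32 terms] = √(32·5.1²) = 5.1√32 ≈ 28.85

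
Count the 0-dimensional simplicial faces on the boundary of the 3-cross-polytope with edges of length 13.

f_0(3-orthoplex) = 2^1 · (3 choose 1) = 6.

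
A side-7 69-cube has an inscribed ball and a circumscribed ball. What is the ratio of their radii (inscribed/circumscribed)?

r_in = 7/2 (half the side); r_out = 7√69/2 (half the diagonal). Ratio = 1/√69 ≈ 0.120386.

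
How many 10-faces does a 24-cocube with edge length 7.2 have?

Each 10-face is the convex hull of 11 vertices, one chosen as ±e_i from each of 11 distinct axes: 2^11·C(24,11) = 5112102912.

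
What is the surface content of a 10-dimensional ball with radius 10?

|∂B_10(10)| = 250000000·π^5/3 ≈ 2.55016e+10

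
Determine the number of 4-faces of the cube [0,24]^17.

An n-cube has C(n,k)·2^(n-k) k-faces. Here C(17,4)·2^13 = 2380·8192 = 19496960.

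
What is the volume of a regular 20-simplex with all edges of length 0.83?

V = (0.83^20 / 20!) · √((20+1) / 2^20) ≈ 4.4284e-23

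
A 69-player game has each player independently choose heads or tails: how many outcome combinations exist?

An n-cube has 2^n vertices; for n = 69 that is 2^69 = 590295810358705651712.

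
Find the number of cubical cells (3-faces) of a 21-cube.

Choose 3 of 21 axes to span the face (C(21,3) = 1330 ways), then fix each of the remaining 18 coordinates at one of its two extreme values (2^18 = 262144 ways): 1330·262144 = 348651520.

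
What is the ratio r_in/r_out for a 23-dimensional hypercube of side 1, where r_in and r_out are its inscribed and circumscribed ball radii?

r_in / r_out = (1/2) / (1√23/2) = 1/√23 ≈ 0.208514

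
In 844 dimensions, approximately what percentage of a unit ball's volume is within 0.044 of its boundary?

1 - (1-0.044)^844 ≈ 1 - 3.21e-17 ≈ 100.000000%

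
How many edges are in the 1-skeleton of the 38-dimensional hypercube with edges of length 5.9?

An n-cube has n·2^(n-1) edges. With n = 38: 38·137438953472 = 5222680231936.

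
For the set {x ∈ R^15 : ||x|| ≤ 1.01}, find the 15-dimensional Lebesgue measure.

V_15(1.01) = π^(15/2) · (1.01)^15 / Γ(15/2 + 1) ≈ 0.442844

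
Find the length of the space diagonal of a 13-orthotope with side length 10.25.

d = √(10.25² + 10.25² + ... + 10.25²) [13 terms] = √(13·10.25²) = 10.25√13 ≈ 36.9569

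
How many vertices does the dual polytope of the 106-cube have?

The vertices are ±e_1, ..., ±e_106, so there are 2·106 = 212.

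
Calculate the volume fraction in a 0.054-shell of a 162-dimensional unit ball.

V(inner)/V(outer) = ((1-0.054)/1)^162 ≈ 0.0001243, so the shell fraction is 0.999876.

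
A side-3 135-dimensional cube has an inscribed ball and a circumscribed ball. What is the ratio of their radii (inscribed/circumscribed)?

r_in / r_out = (3/2) / (3√135/2) = 1/√135 ≈ 0.0860663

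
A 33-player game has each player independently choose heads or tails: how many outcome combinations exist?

The 33-cube has 2^33 = 8589934592 vertices.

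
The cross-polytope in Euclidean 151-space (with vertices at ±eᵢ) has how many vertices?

Number of vertices = 2n = 302.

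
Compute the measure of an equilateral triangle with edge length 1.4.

Area = (√3/4) · 1.4² = 0.848705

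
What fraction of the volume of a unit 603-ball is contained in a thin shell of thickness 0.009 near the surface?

V(inner)/V(outer) = ((1-0.009)/1)^603 ≈ 0.00429, so the shell fraction is 0.99571.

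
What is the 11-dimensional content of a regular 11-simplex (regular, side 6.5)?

For a regular n-simplex with edge a, V = (a^n / n!)·√((n+1)/2^n). With a=6.5, n=11: V ≈ 1.6781.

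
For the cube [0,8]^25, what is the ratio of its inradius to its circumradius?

Ratio = (s/2)/(s√25/2) = 25^(-1/2) ≈ 0.2.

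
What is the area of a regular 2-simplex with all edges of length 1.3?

Area = (√3/4) · 1.3² = 0.731791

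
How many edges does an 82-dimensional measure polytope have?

The 82-cube has n·2^(n-1) = 82·2^81 = 82·2417851639229258349412352 = 198263834416799184651812864 edges.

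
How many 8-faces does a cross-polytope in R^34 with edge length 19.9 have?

Each 8-face is the convex hull of 9 vertices, one chosen as ±e_i from each of 9 distinct axes: 2^9·C(34,9) = 26855043072.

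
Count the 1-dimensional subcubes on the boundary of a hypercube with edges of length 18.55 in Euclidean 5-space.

Number of 1-faces = C(5,1) · 2^(5-1) = 5 · 16 = 80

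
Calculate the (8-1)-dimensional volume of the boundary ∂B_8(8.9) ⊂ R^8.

|∂B_8(8.9)| ≈ 1.43618e+08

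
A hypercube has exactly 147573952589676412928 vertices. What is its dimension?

Since 2^n = 147573952589676412928, we have n = 67.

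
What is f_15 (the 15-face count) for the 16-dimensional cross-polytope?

An n-cross-polytope has 2^(k+1)·C(n,k+1) k-faces. Here 2^16·C(16,16) = 65536·1 = 65536.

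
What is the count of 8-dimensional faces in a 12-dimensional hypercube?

Number of 8-faces = C(12,8) · 2^(12-8) = 495 · 16 = 7920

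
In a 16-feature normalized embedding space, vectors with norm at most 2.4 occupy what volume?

Volume = π^{16/2}·(2.4)^16/Γ(9) ≈ 285140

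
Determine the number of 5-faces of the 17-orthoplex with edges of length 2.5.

Each 5-face is the convex hull of 6 vertices, one chosen as ±e_i from each of 6 distinct axes: 2^6·C(17,6) = 792064.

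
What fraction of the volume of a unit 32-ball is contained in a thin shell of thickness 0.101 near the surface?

1 - (1-0.101)^32 ≈ 0.966863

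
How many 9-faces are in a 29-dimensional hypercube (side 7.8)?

Number of 9-faces = C(29,9) · 2^(29-9) = 10015005 · 1048576 = 10501493882880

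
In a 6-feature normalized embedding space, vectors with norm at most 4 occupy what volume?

The n-ball volume is π^(n/2)·r^n/Γ(n/2+1). With n=6, r=4: V = 2048·π^3/3 ≈ 21167.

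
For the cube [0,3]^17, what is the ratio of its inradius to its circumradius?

r_in = 3/2 (half the side); r_out = 3√17/2 (half the diagonal). Ratio = 1/√17 ≈ 0.242536.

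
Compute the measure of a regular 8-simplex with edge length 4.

V = (4^8 / 8!) · √((8+1) / 2^8) ≈ 0.304762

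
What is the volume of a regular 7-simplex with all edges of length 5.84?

V = (5.84^7 / 7!) · √((7+1) / 2^7) ≈ 11.4921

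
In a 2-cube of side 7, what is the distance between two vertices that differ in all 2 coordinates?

The space diagonal of an n-cube of side s is s√n. Here 7·√2 ≈ 9.89949.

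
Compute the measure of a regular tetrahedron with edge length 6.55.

Volume = (√2/12) · 6.55³ = 33.1175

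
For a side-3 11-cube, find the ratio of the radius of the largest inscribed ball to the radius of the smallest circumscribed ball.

r_in / r_out = (3/2) / (3√11/2) = 1/√11 ≈ 0.301511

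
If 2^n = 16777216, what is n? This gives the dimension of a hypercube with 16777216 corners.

2^n = 16777216 ⇒ n = log_2(16777216) = 24.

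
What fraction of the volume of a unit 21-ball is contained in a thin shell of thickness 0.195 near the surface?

Shell fraction = 1 - (1-0.195)^21 ≈ 0.989487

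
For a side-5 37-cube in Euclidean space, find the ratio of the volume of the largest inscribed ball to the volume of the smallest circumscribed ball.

The radii are 5/2 and 5√37/2, so the volume ratio is (1/√37)^37 = 37^{-37/2} ≈ 9.73348e-30.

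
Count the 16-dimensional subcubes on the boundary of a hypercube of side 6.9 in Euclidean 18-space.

An n-cube has C(n,k)·2^(n-k) k-faces. Here C(18,16)·2^2 = 153·4 = 612.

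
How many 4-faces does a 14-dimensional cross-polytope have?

Number of 4-faces = 2^(4+1) · C(14,4+1) = 32 · 2002 = 64064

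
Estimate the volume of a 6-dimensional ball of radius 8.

Volume = π^{6/2}·(8)^6/Γ(4) = 131072·π^3/3 ≈ 1.35468e+06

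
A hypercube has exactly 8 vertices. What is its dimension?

n = log_2(8) = 3.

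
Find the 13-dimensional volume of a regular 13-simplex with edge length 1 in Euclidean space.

For a regular n-simplex with edge a, V = (a^n / n!)·√((n+1)/2^n). With a=1, n=13: V ≈ 6.63879e-12.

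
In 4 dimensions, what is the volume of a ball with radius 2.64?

V_4(2.64) = π^(4/2) · (2.64)^4 / Γ(4/2 + 1) ≈ 239.71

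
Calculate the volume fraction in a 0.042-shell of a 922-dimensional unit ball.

1 - (1-0.042)^922 ≈ 1 - 6.592e-18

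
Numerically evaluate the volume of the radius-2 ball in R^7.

V_7(2) = π^(7/2) · (2)^7 / Γ(7/2 + 1) = 2048·π^3/105 ≈ 604.77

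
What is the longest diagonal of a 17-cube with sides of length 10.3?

||(10.3,10.3,...,10.3)|| = √(17)·10.3 ≈ 42.468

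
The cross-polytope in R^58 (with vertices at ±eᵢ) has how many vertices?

The vertices are ±e_1, ..., ±e_58, so there are 2·58 = 116.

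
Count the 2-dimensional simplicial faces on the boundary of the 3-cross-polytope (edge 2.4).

An n-cross-polytope has 2^(k+1)·C(n,k+1) k-faces. Here 2^3·C(3,3) = 8·1 = 8.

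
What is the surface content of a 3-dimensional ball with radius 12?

S_3(12) = 2·π^(3/2)·(12)^2 / Γ(3/2) = 4πr² = 4π·(12)² ≈ 1809.56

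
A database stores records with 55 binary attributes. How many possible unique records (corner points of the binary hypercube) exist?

An n-cube has 2^n vertices; for n = 55 that is 2^55 = 36028797018963968.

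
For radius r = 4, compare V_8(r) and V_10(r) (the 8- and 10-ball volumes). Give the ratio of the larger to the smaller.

V_8(4) ≈ 265992, V_10(4) ≈ 2.67404e+06. The 10-ball is larger by a factor of 10.05.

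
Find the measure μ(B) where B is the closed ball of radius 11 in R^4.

Volume = π^{4/2}·(11)^4/Γ(3) = 14641·π^2/2 ≈ 72250.4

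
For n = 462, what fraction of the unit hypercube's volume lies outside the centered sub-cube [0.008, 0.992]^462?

Shell fraction = 1 - (1-0.016)^462 ≈ 0.99942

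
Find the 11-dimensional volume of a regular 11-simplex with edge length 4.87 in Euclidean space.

For a regular n-simplex with edge a, V = (a^n / n!)·√((n+1)/2^n). With a=4.87, n=11: V ≈ 0.0700791.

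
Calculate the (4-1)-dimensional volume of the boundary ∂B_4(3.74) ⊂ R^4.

The surface area of an n-ball is 2π^(n/2) r^(n-1) / Γ(n/2). For n=4, r=3.74: 1032.63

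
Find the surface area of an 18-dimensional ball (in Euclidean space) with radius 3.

The surface area of an n-ball is 2π^(n/2) r^(n-1) / Γ(n/2). For n=18, r=3: 14348907·π^9/2240 ≈ 1.9095e+08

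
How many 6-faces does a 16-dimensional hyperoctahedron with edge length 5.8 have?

Each 6-face is the convex hull of 7 vertices, one chosen as ±e_i from each of 7 distinct axes: 2^7·C(16,7) = 1464320.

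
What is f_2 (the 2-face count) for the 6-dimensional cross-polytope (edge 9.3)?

An n-cross-polytope has 2^(k+1)·C(n,k+1) k-faces. Here 2^3·C(6,3) = 8·20 = 160.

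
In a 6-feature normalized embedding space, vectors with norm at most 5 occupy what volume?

V_6(5) = π^(6/2) · (5)^6 / Γ(6/2 + 1) = 15625·π^3/6 ≈ 80745.5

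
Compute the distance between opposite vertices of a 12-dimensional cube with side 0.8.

d = √(0.8² + 0.8² + ... + 0.8²) [12 terms] = √(12·0.8²) = 0.8√12 ≈ 2.77128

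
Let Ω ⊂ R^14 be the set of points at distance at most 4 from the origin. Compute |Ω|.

V = 16777216·π^7/315 ≈ 1.60864e+08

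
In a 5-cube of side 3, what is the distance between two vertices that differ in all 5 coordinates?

||(3,3,...,3)|| = √(5)·3 ≈ 6.7082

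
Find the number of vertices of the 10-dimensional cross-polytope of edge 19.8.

An n-cross-polytope has 2n vertices; here n = 10, giving 20.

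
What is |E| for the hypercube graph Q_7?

Each of the 2^7 = 128 vertices has degree 7; total edges = 7·2^7/2 = 448.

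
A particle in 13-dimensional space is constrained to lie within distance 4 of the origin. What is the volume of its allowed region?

V_13(4) = π^(13/2) · (4)^13 / Γ(13/2 + 1) = 8589934592·π^6/135135 ≈ 6.11113e+07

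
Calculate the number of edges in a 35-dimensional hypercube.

Each of the 2^35 = 34359738368 vertices has degree 35; total edges = 35·2^35/2 = 601295421440.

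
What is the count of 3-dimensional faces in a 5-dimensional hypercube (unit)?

Choose 3 of 5 axes to span the face (C(5,3) = 10 ways), then fix each of the remaining 2 coordinates at one of its two extreme values (2^2 = 4 ways): 10·4 = 40.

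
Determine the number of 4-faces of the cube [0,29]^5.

f_4(5-cube) = (5 choose 4) · 2^1 = 10.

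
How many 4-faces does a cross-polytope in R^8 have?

An n-cross-polytope has 2^(k+1)·C(n,k+1) k-faces. Here 2^5·C(8,5) = 32·56 = 1792.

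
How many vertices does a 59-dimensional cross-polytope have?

The 59-dimensional cross-polytope has 2n = 2·59 = 118 vertices.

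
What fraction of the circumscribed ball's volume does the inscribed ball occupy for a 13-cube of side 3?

The radii are 3/2 and 3√13/2, so the volume ratio is (1/√13)^13 = 13^{-13/2} ≈ 5.74603e-08.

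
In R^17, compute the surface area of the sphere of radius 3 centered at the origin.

S_17(3) = 2·π^(17/2)·(3)^16 / Γ(17/2) = 272097792·π^8/25025 ≈ 1.03169e+08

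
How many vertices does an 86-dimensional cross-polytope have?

Number of vertices = 2n = 172.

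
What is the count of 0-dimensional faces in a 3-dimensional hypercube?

Number of 0-faces = C(3,0) · 2^(3-0) = 1 · 8 = 8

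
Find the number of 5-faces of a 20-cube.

Choose 5 of 20 axes to span the face (C(20,5) = 15504 ways), then fix each of the remaining 15 coordinates at one of its two extreme values (2^15 = 32768 ways): 15504·32768 = 508035072.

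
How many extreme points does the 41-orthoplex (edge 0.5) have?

Number of vertices = 2n = 82.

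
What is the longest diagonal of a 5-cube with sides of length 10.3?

Diagonal = √5 · 10.3 ≈ 23.0315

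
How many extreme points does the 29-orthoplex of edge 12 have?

An n-cross-polytope has 2n vertices; here n = 29, giving 58.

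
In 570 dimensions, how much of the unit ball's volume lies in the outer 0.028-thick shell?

V(inner)/V(outer) = ((1-0.028)/1)^570 ≈ 9.328e-08, so the shell fraction is 0.9999999067.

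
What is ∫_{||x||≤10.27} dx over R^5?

Volume = π^{5/2}·(10.27)^5/Γ(7/2) ≈ 601382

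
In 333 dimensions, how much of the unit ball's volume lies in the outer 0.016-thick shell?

V(inner)/V(outer) = ((1-0.016)/1)^333 ≈ 0.004649, so the shell fraction is 0.995351.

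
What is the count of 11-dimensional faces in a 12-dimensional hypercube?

Choose 11 of 12 axes to span the face (C(12,11) = 12 ways), then fix each of the remaining 1 coordinate at one of its two extreme values (2^1 = 2 ways): 12·2 = 24.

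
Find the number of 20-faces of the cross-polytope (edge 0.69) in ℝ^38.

Number of 20-faces = 2^(20+1) · C(38,20+1) = 2097152 · 28781143380 = 60358432401653760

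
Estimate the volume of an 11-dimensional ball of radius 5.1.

The n-ball volume is π^(n/2)·r^n/Γ(n/2+1). With n=11, r=5.1: V ≈ 1.14387e+08.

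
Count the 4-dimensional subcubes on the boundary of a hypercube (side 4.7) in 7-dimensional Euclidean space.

An n-cube has C(n,k)·2^(n-k) k-faces. Here C(7,4)·2^3 = 35·8 = 280.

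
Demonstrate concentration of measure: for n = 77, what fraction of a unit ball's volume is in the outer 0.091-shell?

1 - (1-0.091)^77 ≈ 0.999355 ≈ 99.94%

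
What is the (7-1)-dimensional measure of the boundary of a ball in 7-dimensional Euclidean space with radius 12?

S_7(12) = 2·π^(7/2)·(12)^6 / Γ(7/2) = 15925248·π^3/5 ≈ 9.87565e+07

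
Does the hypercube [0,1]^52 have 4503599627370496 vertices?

True. The 52-cube has 2^52 = 4503599627370496 vertices.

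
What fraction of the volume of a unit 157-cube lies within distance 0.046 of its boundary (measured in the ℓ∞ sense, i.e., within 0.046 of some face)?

Shell fraction = 1 - (1-0.092)^157 ≈ 0.9999997373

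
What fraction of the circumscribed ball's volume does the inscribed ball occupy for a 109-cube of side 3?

V_in / V_out = (r_in/r_out)^109 = (1/√109)^109 = 109^(-109/2) ≈ 9.12548e-112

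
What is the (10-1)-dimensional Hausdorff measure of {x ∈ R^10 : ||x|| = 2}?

S_10(2) = 2·π^(10/2)·(2)^9 / Γ(10/2) = 128·π^5/3 ≈ 13056.8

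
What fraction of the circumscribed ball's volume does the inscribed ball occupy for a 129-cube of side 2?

V_in / V_out = (r_in/r_out)^129 = (1/√129)^129 = 129^(-129/2) ≈ 7.36146e-137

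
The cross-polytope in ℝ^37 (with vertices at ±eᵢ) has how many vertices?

Number of vertices = 2n = 74.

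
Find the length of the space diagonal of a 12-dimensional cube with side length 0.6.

||(0.6,0.6,...,0.6)|| = √(12)·0.6 ≈ 2.07846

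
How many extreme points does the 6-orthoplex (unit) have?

The vertices are ±e_1, ..., ±e_6, so there are 2·6 = 12.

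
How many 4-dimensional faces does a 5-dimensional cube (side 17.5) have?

f_4(5-cube) = (5 choose 4) · 2^1 = 10.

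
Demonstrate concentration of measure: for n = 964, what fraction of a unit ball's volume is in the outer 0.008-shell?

1 - (1-0.008)^964 ≈ 0.999566 ≈ 99.9566%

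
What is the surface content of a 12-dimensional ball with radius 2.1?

S = n·V_n(r)/r = 12·V_12(2.1)/2.1 (volume-to-surface relation), giving 56125.5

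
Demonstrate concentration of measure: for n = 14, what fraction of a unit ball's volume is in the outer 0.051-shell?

1 - (1-0.051)^14 ≈ 0.519463 ≈ 51.95%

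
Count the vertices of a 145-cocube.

Number of vertices = 2n = 290.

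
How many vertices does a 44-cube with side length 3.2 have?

The 44-cube has 2^44 = 17592186044416 vertices.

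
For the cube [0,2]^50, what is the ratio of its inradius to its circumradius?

Ratio = (s/2)/(s√50/2) = 50^(-1/2) ≈ 0.141421.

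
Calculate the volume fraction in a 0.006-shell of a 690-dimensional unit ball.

V(inner)/V(outer) = ((1-0.006)/1)^690 ≈ 0.01573, so the shell fraction is 0.984274.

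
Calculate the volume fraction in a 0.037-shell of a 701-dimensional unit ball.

Shell fraction = 1 - (1-0.037)^701 ≈ 1 - 3.327e-12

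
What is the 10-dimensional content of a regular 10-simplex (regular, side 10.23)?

Volume = 10.23^10 · √(11/2^10) / 10! ≈ 358.542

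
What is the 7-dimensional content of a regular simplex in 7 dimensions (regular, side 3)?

Volume = 3^7 · √(8/2^7) / 7! ≈ 0.108482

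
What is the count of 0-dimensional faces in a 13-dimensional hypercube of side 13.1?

Choose 0 of 13 axes to span the face (C(13,0) = 1 way), then fix each of the remaining 13 coordinates at one of its two extreme values (2^13 = 8192 ways): 1·8192 = 8192.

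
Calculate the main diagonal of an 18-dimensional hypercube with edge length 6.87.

d = √(6.87² + 6.87² + ... + 6.87²) [18 terms] = √(18·6.87²) = 6.87√18 ≈ 29.1469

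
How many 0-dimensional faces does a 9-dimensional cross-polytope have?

Each 0-face is the convex hull of 1 vertex, one chosen as ±e_i from each of 1 distinct axis: 2^1·C(9,1) = 18.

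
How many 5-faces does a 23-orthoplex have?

f_5(23-orthoplex) = 2^6 · (23 choose 6) = 6460608.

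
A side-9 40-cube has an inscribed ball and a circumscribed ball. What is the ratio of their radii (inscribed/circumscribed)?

Ratio = (s/2)/(s√40/2) = 40^(-1/2) ≈ 0.158114.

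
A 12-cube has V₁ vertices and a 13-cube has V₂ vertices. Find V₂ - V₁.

V₁ = 2^12 = 4096. V₂ = 2^13 = 8192. V₂ - V₁ = 4096.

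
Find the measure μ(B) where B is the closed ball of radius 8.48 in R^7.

Volume = π^{7/2}·(8.48)^7/Γ(9/2) ≈ 1.48988e+07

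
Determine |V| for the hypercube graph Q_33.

The 33-cube has 2^33 = 8589934592 vertices.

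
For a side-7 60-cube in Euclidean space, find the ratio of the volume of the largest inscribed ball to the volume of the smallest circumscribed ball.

The radii are 7/2 and 7√60/2, so the volume ratio is (1/√60)^60 = 60^{-60/2} ≈ 4.52337e-54.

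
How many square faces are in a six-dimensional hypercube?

Number of 2-faces = C(6,2) · 2^(6-2) = 15 · 16 = 240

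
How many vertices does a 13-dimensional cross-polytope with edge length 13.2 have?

The vertices are ±e_1, ..., ±e_13, so there are 2·13 = 26.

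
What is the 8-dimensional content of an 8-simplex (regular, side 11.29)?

For a regular n-simplex with edge a, V = (a^n / n!)·√((n+1)/2^n). With a=11.29, n=8: V ≈ 1227.53.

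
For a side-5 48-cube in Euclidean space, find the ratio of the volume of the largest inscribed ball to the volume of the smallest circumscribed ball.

V_in/V_out = n^(-n/2) = 48^(-48/2) ≈ 4.469e-41.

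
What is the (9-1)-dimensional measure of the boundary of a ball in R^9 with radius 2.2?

|∂B_9(2.2)| ≈ 16290.8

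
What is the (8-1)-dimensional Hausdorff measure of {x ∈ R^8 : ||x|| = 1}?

S = n·V_n(r)/r = 8·V_8(1)/1 (volume-to-surface relation), giving π^4/3 ≈ 32.4697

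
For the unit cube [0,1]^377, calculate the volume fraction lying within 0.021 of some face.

1 - (1 - 2·0.021)^377 = 1 - 0.958^377 ≈ 0.9999999056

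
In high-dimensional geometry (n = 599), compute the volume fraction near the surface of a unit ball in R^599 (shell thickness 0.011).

1 - (1-0.011)^599 ≈ 0.998674 ≈ 99.87%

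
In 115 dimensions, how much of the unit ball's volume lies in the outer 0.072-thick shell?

V(inner)/V(outer) = ((1-0.072)/1)^115 ≈ 0.0001854, so the shell fraction is 0.999815.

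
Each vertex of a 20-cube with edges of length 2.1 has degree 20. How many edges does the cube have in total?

An n-cube has n·2^(n-1) edges. With n = 20: 20·524288 = 10485760.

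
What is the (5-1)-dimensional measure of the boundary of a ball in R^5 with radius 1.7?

S_5(1.7) = 2·π^(5/2)·(1.7)^4 / Γ(5/2) ≈ 219.818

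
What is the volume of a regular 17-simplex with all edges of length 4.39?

For a regular n-simplex with edge a, V = (a^n / n!)·√((n+1)/2^n). With a=4.39, n=17: V ≈ 2.75239e-06.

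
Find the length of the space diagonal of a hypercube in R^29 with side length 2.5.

d = √(2.5² + 2.5² + ... + 2.5²) [29 terms] = √(29·2.5²) = 2.5√29 ≈ 13.4629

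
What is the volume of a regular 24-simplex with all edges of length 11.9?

V_24 = √(25) · 11.9^24 / (24! · 2^(24/2)) ≈ 0.127947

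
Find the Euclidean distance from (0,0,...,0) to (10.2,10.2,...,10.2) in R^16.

d = √(10.2² + 10.2² + ... + 10.2²) [16 terms] = √(16·10.2²) = 10.2√16 = 40.8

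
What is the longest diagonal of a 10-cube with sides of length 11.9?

||(11.9,11.9,...,11.9)|| = √(10)·11.9 ≈ 37.6311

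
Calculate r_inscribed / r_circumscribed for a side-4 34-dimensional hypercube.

Ratio = (s/2)/(s√34/2) = 34^(-1/2) ≈ 0.171499.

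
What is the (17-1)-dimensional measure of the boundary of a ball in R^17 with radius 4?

S_17(4) = 2·π^(17/2)·(4)^16 / Γ(17/2) = 2199023255552·π^8/2027025 ≈ 1.02937e+10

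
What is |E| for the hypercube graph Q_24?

Each of the 2^24 = 16777216 vertices has degree 24; total edges = 24·2^24/2 = 201326592.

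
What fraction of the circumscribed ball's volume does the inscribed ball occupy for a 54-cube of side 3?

V_in / V_out = (r_in/r_out)^54 = (1/√54)^54 = 54^(-54/2) ≈ 1.68023e-47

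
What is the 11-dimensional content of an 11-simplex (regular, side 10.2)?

Volume = 10.2^11 · √(12/2^11) / 11! ≈ 238.436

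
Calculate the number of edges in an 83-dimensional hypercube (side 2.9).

The 83-cube has n·2^(n-1) = 83·2^82 = 83·4835703278458516698824704 = 401363372112056886002450432 edges.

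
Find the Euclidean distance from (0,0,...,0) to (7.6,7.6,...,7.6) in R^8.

Diagonal = √8 · 7.6 ≈ 21.496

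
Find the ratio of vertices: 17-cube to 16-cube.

The 17-cube has 2^17 = 131072 vertices. The 16-cube has 2^16 = 65536 vertices. Ratio: 131072/65536 = 2.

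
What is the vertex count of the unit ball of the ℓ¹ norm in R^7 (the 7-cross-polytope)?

The vertices are ±e_1, ..., ±e_7, so there are 2·7 = 14.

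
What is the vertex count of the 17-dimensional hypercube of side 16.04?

Each vertex is a binary string of length 17, so there are 2^17 = 131072.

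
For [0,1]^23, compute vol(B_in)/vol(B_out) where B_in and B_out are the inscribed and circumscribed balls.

V_in/V_out = n^(-n/2) = 23^(-23/2) ≈ 2.18842e-16.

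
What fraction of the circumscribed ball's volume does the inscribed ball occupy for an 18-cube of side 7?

V_in/V_out = n^(-n/2) = 18^(-18/2) ≈ 5.04136e-12.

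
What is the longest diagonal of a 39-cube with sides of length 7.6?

Diagonal = √39 · 7.6 ≈ 47.462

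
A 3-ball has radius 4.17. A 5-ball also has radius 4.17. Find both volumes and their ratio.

V_3(4.17) ≈ 303.736. V_5(4.17) ≈ 6637.11. Ratio V_3/V_5 ≈ 0.04576.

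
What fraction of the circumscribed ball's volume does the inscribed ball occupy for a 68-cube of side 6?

The radii are 6/2 and 6√68/2, so the volume ratio is (1/√68)^68 = 68^{-68/2} ≈ 4.95105e-63.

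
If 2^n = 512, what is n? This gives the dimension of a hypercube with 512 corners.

n = log_2(512) = 9.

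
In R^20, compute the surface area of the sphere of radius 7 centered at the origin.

|∂B_20(7)| = 1628413597910449·π^10/25920 ≈ 5.8834e+15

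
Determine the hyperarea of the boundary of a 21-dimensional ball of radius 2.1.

S_21(2.1) = 2·π^(21/2)·(2.1)^20 / Γ(21/2) ≈ 814991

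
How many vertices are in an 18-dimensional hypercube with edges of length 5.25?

An n-cube has C(n,k)·2^(n-k) k-faces. Here C(18,0)·2^18 = 1·262144 = 262144.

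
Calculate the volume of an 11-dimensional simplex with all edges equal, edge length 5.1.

V = (5.1^11 / 11!) · √((11+1) / 2^11) ≈ 0.116424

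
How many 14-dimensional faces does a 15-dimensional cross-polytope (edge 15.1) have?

Each 14-face is the convex hull of 15 vertices, one chosen as ±e_i from each of 15 distinct axes: 2^15·C(15,15) = 32768.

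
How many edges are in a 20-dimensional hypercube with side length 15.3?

Number of 1-faces = C(20,1) · 2^(20-1) = 20 · 524288 = 10485760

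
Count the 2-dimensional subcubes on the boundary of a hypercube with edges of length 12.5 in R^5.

Choose 2 of 5 axes to span the face (C(5,2) = 10 ways), then fix each of the remaining 3 coordinates at one of its two extreme values (2^3 = 8 ways): 10·8 = 80.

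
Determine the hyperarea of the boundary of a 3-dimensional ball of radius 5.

The surface area of an n-ball is 2π^(n/2) r^(n-1) / Γ(n/2). For n=3, r=5: 4πr² = 4π·(5)² ≈ 314.159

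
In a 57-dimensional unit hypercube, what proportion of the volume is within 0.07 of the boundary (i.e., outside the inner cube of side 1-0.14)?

Shell fraction = 1 - (1-0.14)^57 ≈ 0.999815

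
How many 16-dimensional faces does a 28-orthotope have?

An n-cube has C(n,k)·2^(n-k) k-faces. Here C(28,16)·2^12 = 30421755·4096 = 124607508480.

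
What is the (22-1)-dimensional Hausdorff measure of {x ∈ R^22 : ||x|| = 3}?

The surface area of an n-ball is 2π^(n/2) r^(n-1) / Γ(n/2). For n=22, r=3: 129140163·π^11/22400 ≈ 1.69614e+09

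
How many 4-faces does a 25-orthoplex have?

Each 4-face is the convex hull of 5 vertices, one chosen as ±e_i from each of 5 distinct axes: 2^5·C(25,5) = 1700160.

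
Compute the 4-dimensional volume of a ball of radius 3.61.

The n-ball volume is π^(n/2)·r^n/Γ(n/2+1). With n=4, r=3.61: V ≈ 838.105.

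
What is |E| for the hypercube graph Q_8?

The 8-cube has n·2^(n-1) = 8·2^7 = 8·128 = 1024 edges.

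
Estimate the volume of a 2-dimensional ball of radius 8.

The n-ball volume is π^(n/2)·r^n/Γ(n/2+1). With n=2, r=8: V = 64·π ≈ 201.062.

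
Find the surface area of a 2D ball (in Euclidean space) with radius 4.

The surface area of an n-ball is 2π^(n/2) r^(n-1) / Γ(n/2). For n=2, r=4: 2πr = 2π·4 ≈ 25.1327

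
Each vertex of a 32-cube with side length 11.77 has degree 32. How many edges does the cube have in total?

An n-cube has n·2^(n-1) edges. With n = 32: 32·2147483648 = 68719476736.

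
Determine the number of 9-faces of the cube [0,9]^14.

Choose 9 of 14 axes to span the face (C(14,9) = 2002 ways), then fix each of the remaining 5 coordinates at one of its two extreme values (2^5 = 32 ways): 2002·32 = 64064.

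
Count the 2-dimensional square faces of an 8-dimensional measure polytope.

Number of 2-faces = C(8,2) · 2^(8-2) = 28 · 64 = 1792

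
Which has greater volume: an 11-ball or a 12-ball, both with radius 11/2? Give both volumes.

V_11(5.5) ≈ 2.62479e+08. V_12(5.5) ≈ 1.0231e+09. The 12-ball is larger.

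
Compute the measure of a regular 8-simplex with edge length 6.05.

Volume = 6.05^8 · √(9/2^8) / 8! ≈ 8.34687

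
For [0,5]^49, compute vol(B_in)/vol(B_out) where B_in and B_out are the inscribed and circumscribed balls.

The radii are 5/2 and 5√49/2, so the volume ratio is (1/√49)^49 = 49^{-49/2} ≈ 3.89221e-42.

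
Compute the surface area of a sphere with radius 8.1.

|∂B_3(8.1)| = 4πr² = 4π·(8.1)² ≈ 824.48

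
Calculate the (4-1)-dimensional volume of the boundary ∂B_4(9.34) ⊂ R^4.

The surface area of an n-ball is 2π^(n/2) r^(n-1) / Γ(n/2). For n=4, r=9.34: 16083.1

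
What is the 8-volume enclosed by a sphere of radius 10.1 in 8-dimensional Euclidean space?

Volume = π^{8/2}·(10.1)^8/Γ(5) ≈ 4.395e+08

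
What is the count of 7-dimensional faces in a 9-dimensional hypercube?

Number of 7-faces = C(9,7) · 2^(9-7) = 36 · 4 = 144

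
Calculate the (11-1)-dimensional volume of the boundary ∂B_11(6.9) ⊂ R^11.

|∂B_11(6.9)| ≈ 5.06977e+09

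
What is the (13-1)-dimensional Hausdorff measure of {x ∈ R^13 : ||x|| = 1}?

S_13(1) = 2·π^(13/2)·(1)^12 / Γ(13/2) = 128·π^6/10395 ≈ 11.8382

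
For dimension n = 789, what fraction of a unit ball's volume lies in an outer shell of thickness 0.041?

1 - (1-0.041)^789 ≈ 1 - 4.517e-15 ≈ (100 - 4.55e-13)%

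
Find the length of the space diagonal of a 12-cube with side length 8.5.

Diagonal = √12 · 8.5 ≈ 29.4449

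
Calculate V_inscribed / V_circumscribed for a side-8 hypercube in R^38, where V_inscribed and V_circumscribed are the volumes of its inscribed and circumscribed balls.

The radii are 8/2 and 8√38/2, so the volume ratio is (1/√38)^38 = 38^{-38/2} ≈ 9.64077e-31.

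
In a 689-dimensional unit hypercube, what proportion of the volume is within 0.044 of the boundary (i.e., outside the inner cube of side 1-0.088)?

The inner cube has side 1-2·0.044 = 0.912 and volume (0.912)^689 ≈ 2.732e-28, so the shell holds 1 - 2.732e-28 of the volume.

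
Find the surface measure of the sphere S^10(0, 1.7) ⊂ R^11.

S = n·V_n(r)/r = 11·V_11(1.7)/1.7 (volume-to-surface relation), giving 4178.18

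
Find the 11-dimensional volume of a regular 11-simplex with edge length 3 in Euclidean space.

V_11 = √(12) · 3^11 / (11! · 2^(11/2)) ≈ 0.000339706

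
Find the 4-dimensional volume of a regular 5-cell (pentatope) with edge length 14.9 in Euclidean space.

V_4 = √(5) · 14.9^4 / (4! · 2^(4/2)) ≈ 1148.04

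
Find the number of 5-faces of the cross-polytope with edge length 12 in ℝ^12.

An n-cross-polytope has 2^(k+1)·C(n,k+1) k-faces. Here 2^6·C(12,6) = 64·924 = 59136.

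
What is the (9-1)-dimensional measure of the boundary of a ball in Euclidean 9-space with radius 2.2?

S_9(2.2) = 2·π^(9/2)·(2.2)^8 / Γ(9/2) ≈ 16290.8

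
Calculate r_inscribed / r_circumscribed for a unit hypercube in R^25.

Ratio = (s/2)/(s√25/2) = 25^(-1/2) ≈ 0.2.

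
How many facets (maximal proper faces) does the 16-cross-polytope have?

f_15(16-orthoplex) = 2^16 · (16 choose 16) = 65536.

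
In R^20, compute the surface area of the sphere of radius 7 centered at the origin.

The surface area of an n-ball is 2π^(n/2) r^(n-1) / Γ(n/2). For n=20, r=7: 1628413597910449·π^10/25920 ≈ 5.8834e+15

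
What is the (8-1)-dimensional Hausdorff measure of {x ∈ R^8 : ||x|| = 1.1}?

S = n·V_n(r)/r = 8·V_8(1.1)/1.1 (volume-to-surface relation), giving 63.2743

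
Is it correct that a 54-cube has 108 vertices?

False. The 54-cube has 2^54 = 18014398509481984 vertices.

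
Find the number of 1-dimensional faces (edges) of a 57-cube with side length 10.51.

Each of the 2^57 = 144115188075855872 vertices has degree 57; total edges = 57·2^57/2 = 4107282860161892352.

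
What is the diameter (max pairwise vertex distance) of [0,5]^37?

Diagonal = √37 · 5 ≈ 30.4138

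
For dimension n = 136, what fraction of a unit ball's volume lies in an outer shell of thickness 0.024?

1 - (1-0.024)^136 ≈ 0.963257 ≈ 96.33%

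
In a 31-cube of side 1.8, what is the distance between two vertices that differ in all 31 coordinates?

||(1.8,1.8,...,1.8)|| = √(31)·1.8 ≈ 10.022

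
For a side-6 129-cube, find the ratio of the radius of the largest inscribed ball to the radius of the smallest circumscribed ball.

r_in = 6/2 (half the side); r_out = 6√129/2 (half the diagonal). Ratio = 1/√129 ≈ 0.0880451.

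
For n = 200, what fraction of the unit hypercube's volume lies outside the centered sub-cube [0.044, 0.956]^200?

1 - (1 - 2·0.044)^200 = 1 - 0.912^200 ≈ 0.99999999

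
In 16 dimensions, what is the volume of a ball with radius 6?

The n-ball volume is π^(n/2)·r^n/Γ(n/2+1). With n=16, r=6: V = 2448880128·π^8/35 ≈ 6.63894e+11.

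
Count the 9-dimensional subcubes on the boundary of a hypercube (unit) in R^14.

f_9(14-cube) = (14 choose 9) · 2^5 = 64064.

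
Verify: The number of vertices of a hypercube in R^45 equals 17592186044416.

False. The 45-cube has 2^45 = 35184372088832 vertices.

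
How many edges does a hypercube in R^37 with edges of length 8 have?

An n-cube has n·2^(n-1) edges. With n = 37: 37·68719476736 = 2542620639232.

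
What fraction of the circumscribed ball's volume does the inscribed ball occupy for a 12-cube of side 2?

The radii are 2/2 and 2√12/2, so the volume ratio is (1/√12)^12 = 12^{-12/2} ≈ 3.34898e-07.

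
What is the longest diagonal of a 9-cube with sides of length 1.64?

Diagonal = √9 · 1.64 = 4.92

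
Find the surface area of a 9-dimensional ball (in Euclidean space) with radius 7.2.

S_9(7.2) = 2·π^(9/2)·(7.2)^8 / Γ(9/2) ≈ 2.14398e+08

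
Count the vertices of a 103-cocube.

The 103-dimensional cross-polytope has 2n = 2·103 = 206 vertices.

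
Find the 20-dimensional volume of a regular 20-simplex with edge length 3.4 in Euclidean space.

Volume = 3.4^20 · √(21/2^20) / 20! ≈ 7.83905e-11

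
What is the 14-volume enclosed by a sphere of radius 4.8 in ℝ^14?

V_14(4.8) = π^(14/2) · (4.8)^14 / Γ(14/2 + 1) ≈ 2.06536e+09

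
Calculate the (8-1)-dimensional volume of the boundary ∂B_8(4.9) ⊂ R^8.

The surface area of an n-ball is 2π^(n/2) r^(n-1) / Γ(n/2). For n=8, r=4.9: 2.20217e+06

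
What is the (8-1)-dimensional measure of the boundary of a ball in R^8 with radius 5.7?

|∂B_8(5.7)| ≈ 6.34749e+06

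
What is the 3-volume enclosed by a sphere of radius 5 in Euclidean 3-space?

V_3(5) = π^(3/2) · (5)^3 / Γ(3/2 + 1) = 500·π/3 ≈ 523.599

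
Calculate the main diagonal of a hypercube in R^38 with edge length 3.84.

d = √(3.84² + 3.84² + ... + 3.84²) [38 terms] = √(38·3.84²) = 3.84√38 ≈ 23.6713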